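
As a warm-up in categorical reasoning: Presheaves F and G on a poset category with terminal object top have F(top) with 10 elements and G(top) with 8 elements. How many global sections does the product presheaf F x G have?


Global sections of a presheaf on a poset with terminal top satisfy
Gamma(H) ~ H(top). Presheaves admit pointwise products, so
(F x G)(top) = F(top) x G(top) (Cartesian product).
|Gamma(F x G)| = |F(top)| * |G(top)| = 10 * 8 = 80.

80


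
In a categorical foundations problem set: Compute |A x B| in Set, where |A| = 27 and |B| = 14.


In Set, the product A x B is the Cartesian product.
By the universal property, |A x B| = |A| * |B|.
|A x B| = 27 * 14 = 378

378


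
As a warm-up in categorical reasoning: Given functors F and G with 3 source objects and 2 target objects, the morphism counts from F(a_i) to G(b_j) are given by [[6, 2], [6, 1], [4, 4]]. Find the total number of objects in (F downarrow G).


Objects of (F downarrow G) are triples (a, b, h: F(a)->G(b)).
The count equals the sum of all entries in the hom-matrix.
sum(row 0) = 8
sum(row 1) = 7
sum(row 2) = 8
Grand total = 23

23


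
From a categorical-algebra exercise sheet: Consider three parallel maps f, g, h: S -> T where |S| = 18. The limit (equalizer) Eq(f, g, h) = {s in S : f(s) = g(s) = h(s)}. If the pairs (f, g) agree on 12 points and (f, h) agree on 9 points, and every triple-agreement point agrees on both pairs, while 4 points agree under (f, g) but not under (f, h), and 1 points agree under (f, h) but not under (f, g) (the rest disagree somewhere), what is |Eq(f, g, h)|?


Eq(f, g, h) is the triple-agreement set: points in S where all three
maps take the same value. Using inclusion-exclusion on the pairwise data:
Pair (f, g) agrees on 12 points; pair (f, h) on 9 points.
Points agreeing under (f, g) but not (f, h) = 4; under (f, h) but not (f, g) = 1.
Triple-agreement = agreement-in-(f, g) minus points that agree under (f, g) but not (f, h):
|Eq(f, g, h)| = 12 - 4 = 8
(cross-check via (f, h): 9 - 1 = 8.)

8


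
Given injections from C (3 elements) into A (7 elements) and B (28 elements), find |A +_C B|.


The pushout A +_C B identifies the images of C in A and B.
|A +_C B| = |A| + |B| - |C| (for injections).
= 7 + 28 - 3 = 32

32


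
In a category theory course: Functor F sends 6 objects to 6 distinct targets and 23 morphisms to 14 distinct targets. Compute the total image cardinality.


The image of F consists of distinct objects and distinct morphisms.
|Im(F)| on objects = 6
|Im(F)| on morphisms = 14
Total image cardinality = 6 + 14 = 20

20


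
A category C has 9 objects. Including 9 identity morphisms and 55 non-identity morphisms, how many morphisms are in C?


Each object has an identity morphism, giving 9 identities.
Adding the 55 non-identity morphisms:
Total = 9 + 55 = 64

64


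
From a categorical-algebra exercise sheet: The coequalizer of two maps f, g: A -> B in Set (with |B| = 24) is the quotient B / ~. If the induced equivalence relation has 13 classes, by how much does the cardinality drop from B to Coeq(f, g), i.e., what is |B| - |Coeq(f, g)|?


The coequalizer Coeq(f, g) = B / ~ has one element per equivalence class.
|B| = 24, |Coeq(f, g)| = 13.
|B| - |Coeq(f, g)| = 24 - 13 = 11.

11


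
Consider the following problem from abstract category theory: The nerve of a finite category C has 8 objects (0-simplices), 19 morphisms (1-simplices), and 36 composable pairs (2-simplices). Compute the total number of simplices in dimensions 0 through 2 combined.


The 2-skeleton of the nerve N(C) consists of simplices in dimensions 0, 1, 2:
  |N(C)_0| = 8 (objects)
  |N(C)_1| = 19 (morphisms)
  |N(C)_2| = 36 (composable pairs)
Total = 8 + 19 + 36 = 63

63


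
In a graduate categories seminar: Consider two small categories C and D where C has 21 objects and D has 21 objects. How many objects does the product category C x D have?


The product category C x D has objects that are pairs (c, d).
Number of pairs = |Ob(C)| * |Ob(D)| = 21 * 21 = 441

441


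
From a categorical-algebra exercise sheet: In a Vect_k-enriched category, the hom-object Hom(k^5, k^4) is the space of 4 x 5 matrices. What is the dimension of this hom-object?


In Vect-enriched categories, Hom(k^n, k^m) is the space of m x n matrices.
dim(Hom(k^5, k^4)) = 4 * 5 = 20

20


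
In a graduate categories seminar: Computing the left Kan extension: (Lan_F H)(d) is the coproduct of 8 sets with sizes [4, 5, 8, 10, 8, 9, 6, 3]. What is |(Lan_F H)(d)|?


Pointwise, the left Kan extension (Lan_F H)(d) is the colimit, indexed
by the comma category (F downarrow d), of H composed with the
projection (F downarrow d) -> C. Here that colimit is given
as a coproduct (disjoint union) of sets, so its cardinality is the
sum of the sizes of the summands.
Coproduct of sets with sizes: 4 + 5 + 8 + 10 + 8 + 9 + 6 + 3
= 53

53


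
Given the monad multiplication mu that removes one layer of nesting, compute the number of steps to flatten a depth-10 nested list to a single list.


Each application of mu: T^2 -> T removes one layer of nesting.
Starting at depth 10 (i.e., T^10(X)), we need to reach T(X).
Number of mu applications = 10 - 1 = 9

9


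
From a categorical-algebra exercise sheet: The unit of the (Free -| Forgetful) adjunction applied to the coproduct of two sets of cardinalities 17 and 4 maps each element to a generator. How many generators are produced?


The unit eta_X: X -> U(F(X)) of the Free-Forgetful adjunction
maps each element of X to a generator of F(X). For X = S + T (disjoint
union in Set), |S + T| = |S| + |T|.
Total mappings = 17 + 4 = 21.

21


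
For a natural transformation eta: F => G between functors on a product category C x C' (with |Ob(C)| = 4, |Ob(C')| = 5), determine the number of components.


A natural transformation eta: F => G assigns one component morphism per
object of the domain category.
The domain is the product category C x C', so
|Ob(C x C')| = |Ob(C)| * |Ob(C')| = 4 * 5 = 20.
Therefore eta has 20 component morphisms.

20


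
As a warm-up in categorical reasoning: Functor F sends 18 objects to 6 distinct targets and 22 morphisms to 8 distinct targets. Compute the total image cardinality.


The image of F consists of distinct objects and distinct morphisms.
|Im(F)| on objects = 6
|Im(F)| on morphisms = 8
Total image cardinality = 6 + 8 = 14

14


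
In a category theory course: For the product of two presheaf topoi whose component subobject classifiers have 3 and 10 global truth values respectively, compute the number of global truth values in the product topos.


In a product of presheaf topoi E_1 x E_2, the subobject classifier
is Omega = Omega_1 x Omega_2 (componentwise), so
|Omega(top)| = |Omega_1(top_1)| * |Omega_2(top_2)|.
= 3 * 10 = 30.

30


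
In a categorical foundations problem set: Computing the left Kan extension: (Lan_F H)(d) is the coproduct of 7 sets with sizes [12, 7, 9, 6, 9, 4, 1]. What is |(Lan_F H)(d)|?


Pointwise, the left Kan extension (Lan_F H)(d) is the colimit, indexed
by the comma category (F downarrow d), of H composed with the
projection (F downarrow d) -> C. Here that colimit is given
as a coproduct (disjoint union) of sets, so its cardinality is the
sum of the sizes of the summands.
Coproduct of sets with sizes: 12 + 7 + 9 + 6 + 9 + 4 + 1
= 48

48


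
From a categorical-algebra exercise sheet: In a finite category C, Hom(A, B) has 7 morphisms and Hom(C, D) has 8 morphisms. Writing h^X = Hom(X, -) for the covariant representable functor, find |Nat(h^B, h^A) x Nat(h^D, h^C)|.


By the Yoneda lemma, Nat(h^B, h^A) is isomorphic to Hom(A, B),
so |Nat(h^B, h^A)| = |Hom(A, B)| and |Nat(h^D, h^C)| = |Hom(C, D)|.
|Hom(A, B)| = 7, |Hom(C, D)| = 8.
|Nat(h^B, h^A) x Nat(h^D, h^C)| = 7 * 8 = 56

56


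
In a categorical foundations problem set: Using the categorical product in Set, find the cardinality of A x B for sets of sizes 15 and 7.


In Set, the product A x B is the Cartesian product.
By the universal property, |A x B| = |A| * |B|.
|A x B| = 15 * 7 = 105

105


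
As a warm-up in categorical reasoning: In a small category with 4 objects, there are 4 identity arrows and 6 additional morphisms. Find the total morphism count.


Each object has an identity morphism, giving 4 identities.
Adding the 6 non-identity morphisms:
Total = 4 + 6 = 10

10


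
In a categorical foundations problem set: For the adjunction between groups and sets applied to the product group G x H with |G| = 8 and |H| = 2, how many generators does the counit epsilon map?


The counit epsilon_K: F(U(K)) -> K of the Free-Forgetful adjunction
maps |K| generators of F(U(K)) into K. For K = G x H (the product group),
|G x H| = |G| * |H|.
Total generators mapped = 8 * 2 = 16.

16


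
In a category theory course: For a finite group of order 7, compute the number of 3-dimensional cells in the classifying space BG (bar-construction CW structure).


In the bar-construction CW model of BG, the n-cells are indexed by
n-tuples [g_1|...|g_n] of non-identity elements of G (degenerate
simplices with some g_i = e do not contribute cells), so there are
(|G| - 1)^n n-cells.
For dim = 3 with |G| = 7:
cells = (7 - 1)^3 = 6^3 = 216

216


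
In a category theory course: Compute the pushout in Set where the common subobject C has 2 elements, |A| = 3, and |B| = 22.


The pushout A +_C B identifies the images of C in A and B.
|A +_C B| = |A| + |B| - |C| (for injections).
= 3 + 22 - 2 = 23

23


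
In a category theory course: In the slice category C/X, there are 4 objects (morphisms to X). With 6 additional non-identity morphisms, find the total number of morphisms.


In the slice category C/X, objects are morphisms to X.
Identity morphisms: 4 (one per object of C/X).
Non-identity morphisms: 6.
Total = 4 + 6 = 10

10


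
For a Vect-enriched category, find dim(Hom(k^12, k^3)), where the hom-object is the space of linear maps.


In Vect-enriched categories, Hom(k^n, k^m) is the space of m x n matrices.
dim(Hom(k^12, k^3)) = 3 * 12 = 36

36


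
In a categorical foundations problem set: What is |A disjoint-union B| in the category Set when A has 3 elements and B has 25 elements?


In Set, the coproduct A + B is the disjoint union.
|A + B| = |A| + |B| = 3 + 25 = 28

28


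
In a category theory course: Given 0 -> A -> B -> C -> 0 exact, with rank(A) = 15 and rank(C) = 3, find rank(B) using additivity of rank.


For a short exact sequence 0 -> A -> B -> C -> 0,
rank is additive: rank(B) = rank(A) + rank(C).
rank(B) = 15 + 3 = 18

18


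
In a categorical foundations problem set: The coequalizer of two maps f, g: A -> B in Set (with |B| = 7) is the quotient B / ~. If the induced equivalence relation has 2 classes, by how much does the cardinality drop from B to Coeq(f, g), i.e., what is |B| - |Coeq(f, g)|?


The coequalizer Coeq(f, g) = B / ~ has one element per equivalence class.
|B| = 7, |Coeq(f, g)| = 2.
|B| - |Coeq(f, g)| = 7 - 2 = 5.

5


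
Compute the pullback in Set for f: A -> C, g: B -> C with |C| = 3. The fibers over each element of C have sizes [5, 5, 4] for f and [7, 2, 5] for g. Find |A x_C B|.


The pullback A x_C B consists of pairs (a, b) with f(a) = g(b).
For each element c in C, the fiber product has |f^-1(c)| * |g^-1(c)| elements.
Summing over C: 5 * 7 + 5 * 2 + 4 * 5
= 35 + 10 + 20 = 65

65


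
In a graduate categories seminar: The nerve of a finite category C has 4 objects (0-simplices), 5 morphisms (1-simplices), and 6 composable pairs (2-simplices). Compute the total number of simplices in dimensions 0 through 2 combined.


The 2-skeleton of the nerve N(C) consists of simplices in dimensions 0, 1, 2:
  |N(C)_0| = 4 (objects)
  |N(C)_1| = 5 (morphisms)
  |N(C)_2| = 6 (composable pairs)
Total = 4 + 5 + 6 = 15

15


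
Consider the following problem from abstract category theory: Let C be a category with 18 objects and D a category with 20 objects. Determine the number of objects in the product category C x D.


The product category C x D has objects that are pairs (c, d).
Number of pairs = |Ob(C)| * |Ob(D)| = 18 * 20 = 360

360


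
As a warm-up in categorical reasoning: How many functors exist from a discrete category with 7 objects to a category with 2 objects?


A functor from a discrete category C to D is determined by
where each object maps. Each of the 7 objects of C can map
to any of the 2 objects of D independently.
Number of functors = 2^7 = 128

128


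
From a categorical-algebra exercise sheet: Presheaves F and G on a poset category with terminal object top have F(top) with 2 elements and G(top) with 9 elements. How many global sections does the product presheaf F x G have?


Global sections of a presheaf on a poset with terminal top satisfy
Gamma(H) ~ H(top). Presheaves admit pointwise products, so
(F x G)(top) = F(top) x G(top) (Cartesian product).
|Gamma(F x G)| = |F(top)| * |G(top)| = 2 * 9 = 18.

18


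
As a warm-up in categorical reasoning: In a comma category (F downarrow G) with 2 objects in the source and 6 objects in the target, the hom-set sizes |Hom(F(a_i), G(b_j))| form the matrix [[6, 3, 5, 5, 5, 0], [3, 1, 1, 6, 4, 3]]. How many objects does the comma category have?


Objects of (F downarrow G) are triples (a, b, h: F(a)->G(b)).
The count equals the sum of all entries in the hom-matrix.
sum(row 0) = 24
sum(row 1) = 18
Grand total = 42

42


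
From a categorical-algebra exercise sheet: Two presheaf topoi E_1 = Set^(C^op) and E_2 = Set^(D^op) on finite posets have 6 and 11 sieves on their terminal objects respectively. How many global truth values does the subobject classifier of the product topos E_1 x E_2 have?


In a product of presheaf topoi E_1 x E_2, the subobject classifier
is Omega = Omega_1 x Omega_2 (componentwise), so
|Omega(top)| = |Omega_1(top_1)| * |Omega_2(top_2)|.
= 6 * 11 = 66.

66


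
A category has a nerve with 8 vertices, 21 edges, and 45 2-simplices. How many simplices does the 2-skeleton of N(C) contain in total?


The 2-skeleton of the nerve N(C) consists of simplices in dimensions 0, 1, 2:
  |N(C)_0| = 8 (objects)
  |N(C)_1| = 21 (morphisms)
  |N(C)_2| = 45 (composable pairs)
Total = 8 + 21 + 45 = 74

74


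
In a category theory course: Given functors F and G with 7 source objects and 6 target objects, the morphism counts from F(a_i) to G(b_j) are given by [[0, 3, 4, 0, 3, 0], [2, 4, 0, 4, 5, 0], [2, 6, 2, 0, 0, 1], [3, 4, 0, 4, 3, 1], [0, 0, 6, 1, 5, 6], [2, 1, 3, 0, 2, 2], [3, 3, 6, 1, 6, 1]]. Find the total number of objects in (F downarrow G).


Objects of (F downarrow G) are triples (a, b, h: F(a)->G(b)).
The count equals the sum of all entries in the hom-matrix.
sum(row 0) = 10
sum(row 1) = 15
sum(row 2) = 11
sum(row 3) = 15
sum(row 4) = 18
sum(row 5) = 10
sum(row 6) = 20
Grand total = 99

99


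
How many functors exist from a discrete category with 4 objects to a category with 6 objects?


A functor from a discrete category C to D is determined by
where each object maps. Each of the 4 objects of C can map
to any of the 6 objects of D independently.
Number of functors = 6^4 = 1296

1296


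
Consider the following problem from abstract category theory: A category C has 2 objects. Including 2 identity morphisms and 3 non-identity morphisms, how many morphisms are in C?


Each object has an identity morphism, giving 2 identities.
Adding the 3 non-identity morphisms:
Total = 2 + 3 = 5

5


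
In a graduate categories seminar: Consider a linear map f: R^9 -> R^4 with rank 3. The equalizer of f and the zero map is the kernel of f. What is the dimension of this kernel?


The equalizer of f and the zero map is ker(f).
By the rank-nullity theorem: dim(ker(f)) = dim(domain) - rank(f).
dim(ker(f)) = 9 - 3 = 6

6


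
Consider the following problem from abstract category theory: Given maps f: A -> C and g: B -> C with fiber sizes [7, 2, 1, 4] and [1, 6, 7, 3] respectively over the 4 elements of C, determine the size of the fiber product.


The pullback A x_C B consists of pairs (a, b) with f(a) = g(b).
For each element c in C, the fiber product has |f^-1(c)| * |g^-1(c)| elements.
Summing over C: 7 * 1 + 2 * 6 + 1 * 7 + 4 * 3
= 7 + 12 + 7 + 12 = 38

38


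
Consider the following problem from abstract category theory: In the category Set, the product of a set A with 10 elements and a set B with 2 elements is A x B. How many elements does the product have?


In Set, the product A x B is the Cartesian product.
By the universal property, |A x B| = |A| * |B|.
|A x B| = 10 * 2 = 20

20


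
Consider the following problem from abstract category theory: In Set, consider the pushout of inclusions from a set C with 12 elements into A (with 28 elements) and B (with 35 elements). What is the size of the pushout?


The pushout A +_C B identifies the images of C in A and B.
|A +_C B| = |A| + |B| - |C| (for injections).
= 28 + 35 - 12 = 51

51


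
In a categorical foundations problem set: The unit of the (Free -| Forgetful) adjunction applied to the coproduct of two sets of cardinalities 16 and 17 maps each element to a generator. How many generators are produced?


The unit eta_X: X -> U(F(X)) of the Free-Forgetful adjunction
maps each element of X to a generator of F(X). For X = S + T (disjoint
union in Set), |S + T| = |S| + |T|.
Total mappings = 16 + 17 = 33.

33


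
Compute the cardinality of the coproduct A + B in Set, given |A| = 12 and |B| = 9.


In Set, the coproduct A + B is the disjoint union.
|A + B| = |A| + |B| = 12 + 9 = 21

21


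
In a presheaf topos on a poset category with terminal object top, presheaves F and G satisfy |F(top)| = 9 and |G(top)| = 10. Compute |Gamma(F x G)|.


Global sections of a presheaf on a poset with terminal top satisfy
Gamma(H) ~ H(top). Presheaves admit pointwise products, so
(F x G)(top) = F(top) x G(top) (Cartesian product).
|Gamma(F x G)| = |F(top)| * |G(top)| = 9 * 10 = 90.

90


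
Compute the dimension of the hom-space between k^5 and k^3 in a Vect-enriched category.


In Vect-enriched categories, Hom(k^n, k^m) is the space of m x n matrices.
dim(Hom(k^5, k^3)) = 3 * 5 = 15

15


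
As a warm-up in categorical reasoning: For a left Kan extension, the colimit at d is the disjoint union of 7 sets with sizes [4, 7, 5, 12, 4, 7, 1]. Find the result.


Pointwise, the left Kan extension (Lan_F H)(d) is the colimit, indexed
by the comma category (F downarrow d), of H composed with the
projection (F downarrow d) -> C. Here that colimit is given
as a coproduct (disjoint union) of sets, so its cardinality is the
sum of the sizes of the summands.
Coproduct of sets with sizes: 4 + 7 + 5 + 12 + 4 + 7 + 1
= 40

40


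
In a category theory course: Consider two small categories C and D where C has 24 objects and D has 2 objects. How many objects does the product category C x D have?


The product category C x D has objects that are pairs (c, d).
Number of pairs = |Ob(C)| * |Ob(D)| = 24 * 2 = 48

48


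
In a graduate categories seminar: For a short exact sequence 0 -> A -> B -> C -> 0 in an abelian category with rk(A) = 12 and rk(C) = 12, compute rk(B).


For a short exact sequence 0 -> A -> B -> C -> 0,
rank is additive: rank(B) = rank(A) + rank(C).
rank(B) = 12 + 12 = 24

24


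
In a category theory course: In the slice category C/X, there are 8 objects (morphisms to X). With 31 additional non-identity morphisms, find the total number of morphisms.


In the slice category C/X, objects are morphisms to X.
Identity morphisms: 8 (one per object of C/X).
Non-identity morphisms: 31.
Total = 8 + 31 = 39

39


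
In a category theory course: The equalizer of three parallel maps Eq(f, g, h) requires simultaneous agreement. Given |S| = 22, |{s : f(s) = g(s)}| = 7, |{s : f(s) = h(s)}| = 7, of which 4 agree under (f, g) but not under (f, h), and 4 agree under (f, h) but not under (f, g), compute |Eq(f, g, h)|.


Eq(f, g, h) is the triple-agreement set: points in S where all three
maps take the same value. Using inclusion-exclusion on the pairwise data:
Pair (f, g) agrees on 7 points; pair (f, h) on 7 points.
Points agreeing under (f, g) but not (f, h) = 4; under (f, h) but not (f, g) = 4.
Triple-agreement = agreement-in-(f, g) minus points that agree under (f, g) but not (f, h):
|Eq(f, g, h)| = 7 - 4 = 3
(cross-check via (f, h): 7 - 4 = 3.)

3


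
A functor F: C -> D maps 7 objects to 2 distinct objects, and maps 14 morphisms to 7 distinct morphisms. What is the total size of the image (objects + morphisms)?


The image of F consists of distinct objects and distinct morphisms.
|Im(F)| on objects = 2
|Im(F)| on morphisms = 7
Total image cardinality = 2 + 7 = 9

9


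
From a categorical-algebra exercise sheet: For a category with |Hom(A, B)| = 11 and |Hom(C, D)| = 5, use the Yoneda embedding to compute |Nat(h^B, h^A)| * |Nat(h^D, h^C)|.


By the Yoneda lemma, Nat(h^B, h^A) is isomorphic to Hom(A, B),
so |Nat(h^B, h^A)| = |Hom(A, B)| and |Nat(h^D, h^C)| = |Hom(C, D)|.
|Hom(A, B)| = 11, |Hom(C, D)| = 5.
|Nat(h^B, h^A) x Nat(h^D, h^C)| = 11 * 5 = 55

55


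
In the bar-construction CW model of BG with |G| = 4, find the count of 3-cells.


In the bar-construction CW model of BG, the n-cells are indexed by
n-tuples [g_1|...|g_n] of non-identity elements of G (degenerate
simplices with some g_i = e do not contribute cells), so there are
(|G| - 1)^n n-cells.
For dim = 3 with |G| = 4:
cells = (4 - 1)^3 = 3^3 = 27

27


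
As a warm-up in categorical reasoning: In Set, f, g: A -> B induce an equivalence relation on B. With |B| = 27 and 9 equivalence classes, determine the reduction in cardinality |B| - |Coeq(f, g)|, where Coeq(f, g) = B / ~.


The coequalizer Coeq(f, g) = B / ~ has one element per equivalence class.
|B| = 27, |Coeq(f, g)| = 9.
|B| - |Coeq(f, g)| = 27 - 9 = 18.

18


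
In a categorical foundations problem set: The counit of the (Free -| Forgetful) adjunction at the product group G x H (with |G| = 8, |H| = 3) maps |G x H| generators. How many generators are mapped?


The counit epsilon_K: F(U(K)) -> K of the Free-Forgetful adjunction
maps |K| generators of F(U(K)) into K. For K = G x H (the product group),
|G x H| = |G| * |H|.
Total generators mapped = 8 * 3 = 24.

24


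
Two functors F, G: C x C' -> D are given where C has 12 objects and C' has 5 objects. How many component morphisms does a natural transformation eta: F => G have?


A natural transformation eta: F => G assigns one component morphism per
object of the domain category.
The domain is the product category C x C', so
|Ob(C x C')| = |Ob(C)| * |Ob(C')| = 12 * 5 = 60.
Therefore eta has 60 component morphisms.

60


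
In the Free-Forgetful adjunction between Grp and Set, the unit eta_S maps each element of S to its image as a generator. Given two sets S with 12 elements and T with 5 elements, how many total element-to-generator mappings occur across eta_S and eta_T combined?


The unit eta_X: X -> U(F(X)) of the Free-Forgetful adjunction
maps each element of X to a generator of F(X). For X = S + T (disjoint
union in Set), |S + T| = |S| + |T|.
Total mappings = 12 + 5 = 17.

17


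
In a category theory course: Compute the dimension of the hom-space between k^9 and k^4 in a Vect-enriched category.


In Vect-enriched categories, Hom(k^n, k^m) is the space of m x n matrices.
dim(Hom(k^9, k^4)) = 4 * 9 = 36

36


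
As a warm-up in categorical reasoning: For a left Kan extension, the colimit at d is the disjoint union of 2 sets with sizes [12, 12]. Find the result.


Pointwise, the left Kan extension (Lan_F H)(d) is the colimit, indexed
by the comma category (F downarrow d), of H composed with the
projection (F downarrow d) -> C. Here that colimit is given
as a coproduct (disjoint union) of sets, so its cardinality is the
sum of the sizes of the summands.
Coproduct of sets with sizes: 12 + 12
= 24

24


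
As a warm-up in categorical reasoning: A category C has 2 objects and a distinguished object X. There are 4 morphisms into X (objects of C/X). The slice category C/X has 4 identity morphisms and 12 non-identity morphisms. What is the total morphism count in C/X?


In the slice category C/X, objects are morphisms to X.
Identity morphisms: 4 (one per object of C/X).
Non-identity morphisms: 12.
Total = 4 + 12 = 16

16


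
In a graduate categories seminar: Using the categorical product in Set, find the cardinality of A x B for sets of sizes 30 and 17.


In Set, the product A x B is the Cartesian product.
By the universal property, |A x B| = |A| * |B|.
|A x B| = 30 * 17 = 510

510


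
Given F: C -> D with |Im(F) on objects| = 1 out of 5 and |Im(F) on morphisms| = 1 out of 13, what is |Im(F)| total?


The image of F consists of distinct objects and distinct morphisms.
|Im(F)| on objects = 1
|Im(F)| on morphisms = 1
Total image cardinality = 1 + 1 = 2

2


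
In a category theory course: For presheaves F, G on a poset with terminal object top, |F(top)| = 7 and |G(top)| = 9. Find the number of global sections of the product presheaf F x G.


Global sections of a presheaf on a poset with terminal top satisfy
Gamma(H) ~ H(top). Presheaves admit pointwise products, so
(F x G)(top) = F(top) x G(top) (Cartesian product).
|Gamma(F x G)| = |F(top)| * |G(top)| = 7 * 9 = 63.

63


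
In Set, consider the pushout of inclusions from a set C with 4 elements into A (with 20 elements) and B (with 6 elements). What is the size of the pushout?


The pushout A +_C B identifies the images of C in A and B.
|A +_C B| = |A| + |B| - |C| (for injections).
= 20 + 6 - 4 = 22

22


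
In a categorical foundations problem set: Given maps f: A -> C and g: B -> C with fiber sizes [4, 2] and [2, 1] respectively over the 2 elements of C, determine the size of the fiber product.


The pullback A x_C B consists of pairs (a, b) with f(a) = g(b).
For each element c in C, the fiber product has |f^-1(c)| * |g^-1(c)| elements.
Summing over C: 4 * 2 + 2 * 1
= 8 + 2 = 10

10


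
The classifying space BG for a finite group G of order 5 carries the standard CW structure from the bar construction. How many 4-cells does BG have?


In the bar-construction CW model of BG, the n-cells are indexed by
n-tuples [g_1|...|g_n] of non-identity elements of G (degenerate
simplices with some g_i = e do not contribute cells), so there are
(|G| - 1)^n n-cells.
For dim = 4 with |G| = 5:
cells = (5 - 1)^4 = 4^4 = 256

256


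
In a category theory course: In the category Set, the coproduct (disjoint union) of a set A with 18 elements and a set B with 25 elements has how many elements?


In Set, the coproduct A + B is the disjoint union.
|A + B| = |A| + |B| = 18 + 25 = 43

43


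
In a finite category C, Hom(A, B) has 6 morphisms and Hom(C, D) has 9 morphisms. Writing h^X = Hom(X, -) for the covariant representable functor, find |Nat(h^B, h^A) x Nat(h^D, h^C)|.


By the Yoneda lemma, Nat(h^B, h^A) is isomorphic to Hom(A, B),
so |Nat(h^B, h^A)| = |Hom(A, B)| and |Nat(h^D, h^C)| = |Hom(C, D)|.
|Hom(A, B)| = 6, |Hom(C, D)| = 9.
|Nat(h^B, h^A) x Nat(h^D, h^C)| = 6 * 9 = 54

54


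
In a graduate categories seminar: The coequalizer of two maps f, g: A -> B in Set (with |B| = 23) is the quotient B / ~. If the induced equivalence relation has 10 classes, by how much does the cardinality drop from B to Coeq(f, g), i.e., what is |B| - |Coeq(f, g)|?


The coequalizer Coeq(f, g) = B / ~ has one element per equivalence class.
|B| = 23, |Coeq(f, g)| = 10.
|B| - |Coeq(f, g)| = 23 - 10 = 13.

13


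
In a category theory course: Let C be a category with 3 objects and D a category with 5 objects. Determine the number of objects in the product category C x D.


The product category C x D has objects that are pairs (c, d).
Number of pairs = |Ob(C)| * |Ob(D)| = 3 * 5 = 15

15


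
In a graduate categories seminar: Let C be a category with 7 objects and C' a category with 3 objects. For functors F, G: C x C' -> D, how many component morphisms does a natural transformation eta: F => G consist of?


A natural transformation eta: F => G assigns one component morphism per
object of the domain category.
The domain is the product category C x C', so
|Ob(C x C')| = |Ob(C)| * |Ob(C')| = 7 * 3 = 21.
Therefore eta has 21 component morphisms.

21


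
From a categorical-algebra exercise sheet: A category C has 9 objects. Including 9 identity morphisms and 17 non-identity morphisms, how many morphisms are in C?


Each object has an identity morphism, giving 9 identities.
Adding the 17 non-identity morphisms:
Total = 9 + 17 = 26

26


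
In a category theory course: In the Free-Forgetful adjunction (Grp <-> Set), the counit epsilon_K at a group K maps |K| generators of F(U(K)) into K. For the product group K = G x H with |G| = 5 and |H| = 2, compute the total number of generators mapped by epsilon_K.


The counit epsilon_K: F(U(K)) -> K of the Free-Forgetful adjunction
maps |K| generators of F(U(K)) into K. For K = G x H (the product group),
|G x H| = |G| * |H|.
Total generators mapped = 5 * 2 = 10.

10


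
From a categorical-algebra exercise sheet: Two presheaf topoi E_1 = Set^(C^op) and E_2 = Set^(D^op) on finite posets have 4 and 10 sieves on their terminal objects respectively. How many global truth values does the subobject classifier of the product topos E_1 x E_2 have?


In a product of presheaf topoi E_1 x E_2, the subobject classifier
is Omega = Omega_1 x Omega_2 (componentwise), so
|Omega(top)| = |Omega_1(top_1)| * |Omega_2(top_2)|.
= 4 * 10 = 40.

40


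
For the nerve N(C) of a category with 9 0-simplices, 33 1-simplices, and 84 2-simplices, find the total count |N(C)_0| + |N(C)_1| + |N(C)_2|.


The 2-skeleton of the nerve N(C) consists of simplices in dimensions 0, 1, 2:
  |N(C)_0| = 9 (objects)
  |N(C)_1| = 33 (morphisms)
  |N(C)_2| = 84 (composable pairs)
Total = 9 + 33 + 84 = 126

126


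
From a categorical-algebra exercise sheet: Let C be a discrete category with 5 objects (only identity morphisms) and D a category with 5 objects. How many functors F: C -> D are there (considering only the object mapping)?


A functor from a discrete category C to D is determined by
where each object maps. Each of the 5 objects of C can map
to any of the 5 objects of D independently.
Number of functors = 5^5 = 3125

3125


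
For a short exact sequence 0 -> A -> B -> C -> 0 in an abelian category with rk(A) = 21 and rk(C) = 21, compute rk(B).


For a short exact sequence 0 -> A -> B -> C -> 0,
rank is additive: rank(B) = rank(A) + rank(C).
rank(B) = 21 + 21 = 42

42


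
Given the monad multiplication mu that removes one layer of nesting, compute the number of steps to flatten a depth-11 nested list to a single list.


Each application of mu: T^2 -> T removes one layer of nesting.
Starting at depth 11 (i.e., T^11(X)), we need to reach T(X).
Number of mu applications = 11 - 1 = 10

10


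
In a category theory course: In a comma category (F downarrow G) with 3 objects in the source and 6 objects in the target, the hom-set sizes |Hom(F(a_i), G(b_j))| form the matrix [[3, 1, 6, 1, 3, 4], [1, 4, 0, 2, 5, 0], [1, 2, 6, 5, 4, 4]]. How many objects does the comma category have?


Objects of (F downarrow G) are triples (a, b, h: F(a)->G(b)).
The count equals the sum of all entries in the hom-matrix.
sum(row 0) = 18
sum(row 1) = 12
sum(row 2) = 22
Grand total = 52

52


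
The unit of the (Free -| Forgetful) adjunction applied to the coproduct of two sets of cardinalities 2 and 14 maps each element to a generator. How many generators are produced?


The unit eta_X: X -> U(F(X)) of the Free-Forgetful adjunction
maps each element of X to a generator of F(X). For X = S + T (disjoint
union in Set), |S + T| = |S| + |T|.
Total mappings = 2 + 14 = 16.

16


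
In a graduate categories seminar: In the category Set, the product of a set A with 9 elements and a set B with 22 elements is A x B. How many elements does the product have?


In Set, the product A x B is the Cartesian product.
By the universal property, |A x B| = |A| * |B|.
|A x B| = 9 * 22 = 198

198


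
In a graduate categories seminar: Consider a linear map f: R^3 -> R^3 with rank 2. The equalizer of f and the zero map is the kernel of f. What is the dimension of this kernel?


The equalizer of f and the zero map is ker(f).
By the rank-nullity theorem: dim(ker(f)) = dim(domain) - rank(f).
dim(ker(f)) = 3 - 2 = 1

1


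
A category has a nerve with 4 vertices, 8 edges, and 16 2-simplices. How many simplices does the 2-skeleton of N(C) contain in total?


The 2-skeleton of the nerve N(C) consists of simplices in dimensions 0, 1, 2:
  |N(C)_0| = 4 (objects)
  |N(C)_1| = 8 (morphisms)
  |N(C)_2| = 16 (composable pairs)
Total = 4 + 8 + 16 = 28

28


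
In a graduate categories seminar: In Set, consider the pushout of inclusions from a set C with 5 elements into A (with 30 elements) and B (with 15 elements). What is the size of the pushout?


The pushout A +_C B identifies the images of C in A and B.
|A +_C B| = |A| + |B| - |C| (for injections).
= 30 + 15 - 5 = 40

40


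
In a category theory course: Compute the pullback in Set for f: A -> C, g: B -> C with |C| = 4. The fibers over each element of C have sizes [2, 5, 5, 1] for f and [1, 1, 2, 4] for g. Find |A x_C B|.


The pullback A x_C B consists of pairs (a, b) with f(a) = g(b).
For each element c in C, the fiber product has |f^-1(c)| * |g^-1(c)| elements.
Summing over C: 2 * 1 + 5 * 1 + 5 * 2 + 1 * 4
= 2 + 5 + 10 + 4 = 21

21


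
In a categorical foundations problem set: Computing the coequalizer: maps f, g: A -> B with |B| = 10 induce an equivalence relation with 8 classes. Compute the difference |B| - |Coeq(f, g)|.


The coequalizer Coeq(f, g) = B / ~ has one element per equivalence class.
|B| = 10, |Coeq(f, g)| = 8.
|B| - |Coeq(f, g)| = 10 - 8 = 2.

2


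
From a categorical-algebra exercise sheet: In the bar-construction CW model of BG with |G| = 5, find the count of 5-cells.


In the bar-construction CW model of BG, the n-cells are indexed by
n-tuples [g_1|...|g_n] of non-identity elements of G (degenerate
simplices with some g_i = e do not contribute cells), so there are
(|G| - 1)^n n-cells.
For dim = 5 with |G| = 5:
cells = (5 - 1)^5 = 4^5 = 1024

1024


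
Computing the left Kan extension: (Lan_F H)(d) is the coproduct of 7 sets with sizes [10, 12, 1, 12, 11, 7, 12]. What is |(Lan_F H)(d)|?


Pointwise, the left Kan extension (Lan_F H)(d) is the colimit, indexed
by the comma category (F downarrow d), of H composed with the
projection (F downarrow d) -> C. Here that colimit is given
as a coproduct (disjoint union) of sets, so its cardinality is the
sum of the sizes of the summands.
Coproduct of sets with sizes: 10 + 12 + 1 + 12 + 11 + 7 + 12
= 65

65


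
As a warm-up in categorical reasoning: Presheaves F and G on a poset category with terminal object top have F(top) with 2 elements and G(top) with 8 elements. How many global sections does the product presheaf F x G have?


Global sections of a presheaf on a poset with terminal top satisfy
Gamma(H) ~ H(top). Presheaves admit pointwise products, so
(F x G)(top) = F(top) x G(top) (Cartesian product).
|Gamma(F x G)| = |F(top)| * |G(top)| = 2 * 8 = 16.

16


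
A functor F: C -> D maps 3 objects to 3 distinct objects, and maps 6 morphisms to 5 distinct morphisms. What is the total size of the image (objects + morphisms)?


The image of F consists of distinct objects and distinct morphisms.
|Im(F)| on objects = 3
|Im(F)| on morphisms = 5
Total image cardinality = 3 + 5 = 8

8


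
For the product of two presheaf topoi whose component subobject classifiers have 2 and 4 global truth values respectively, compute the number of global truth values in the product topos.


In a product of presheaf topoi E_1 x E_2, the subobject classifier
is Omega = Omega_1 x Omega_2 (componentwise), so
|Omega(top)| = |Omega_1(top_1)| * |Omega_2(top_2)|.
= 2 * 4 = 8.

8


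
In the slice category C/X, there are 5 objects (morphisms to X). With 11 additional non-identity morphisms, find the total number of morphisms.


In the slice category C/X, objects are morphisms to X.
Identity morphisms: 5 (one per object of C/X).
Non-identity morphisms: 11.
Total = 5 + 11 = 16

16


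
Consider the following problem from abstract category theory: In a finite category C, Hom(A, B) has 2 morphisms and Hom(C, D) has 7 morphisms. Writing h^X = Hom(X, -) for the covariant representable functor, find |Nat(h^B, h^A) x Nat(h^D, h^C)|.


By the Yoneda lemma, Nat(h^B, h^A) is isomorphic to Hom(A, B),
so |Nat(h^B, h^A)| = |Hom(A, B)| and |Nat(h^D, h^C)| = |Hom(C, D)|.
|Hom(A, B)| = 2, |Hom(C, D)| = 7.
|Nat(h^B, h^A) x Nat(h^D, h^C)| = 2 * 7 = 14

14


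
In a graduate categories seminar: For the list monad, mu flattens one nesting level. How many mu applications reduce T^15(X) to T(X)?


Each application of mu: T^2 -> T removes one layer of nesting.
Starting at depth 15 (i.e., T^15(X)), we need to reach T(X).
Number of mu applications = 15 - 1 = 14

14


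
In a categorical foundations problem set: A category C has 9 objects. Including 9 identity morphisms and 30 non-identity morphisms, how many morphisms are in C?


Each object has an identity morphism, giving 9 identities.
Adding the 30 non-identity morphisms:
Total = 9 + 30 = 39

39


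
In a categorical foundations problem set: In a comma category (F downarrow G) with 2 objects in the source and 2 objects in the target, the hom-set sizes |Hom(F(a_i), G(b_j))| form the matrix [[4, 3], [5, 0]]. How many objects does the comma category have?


Objects of (F downarrow G) are triples (a, b, h: F(a)->G(b)).
The count equals the sum of all entries in the hom-matrix.
sum(row 0) = 7
sum(row 1) = 5
Grand total = 12

12


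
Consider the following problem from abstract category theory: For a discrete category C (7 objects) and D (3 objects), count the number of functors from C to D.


A functor from a discrete category C to D is determined by
where each object maps. Each of the 7 objects of C can map
to any of the 3 objects of D independently.
Number of functors = 3^7 = 2187

2187


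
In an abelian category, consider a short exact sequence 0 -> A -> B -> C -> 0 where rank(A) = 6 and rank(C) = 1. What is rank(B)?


For a short exact sequence 0 -> A -> B -> C -> 0,
rank is additive: rank(B) = rank(A) + rank(C).
rank(B) = 6 + 1 = 7

7


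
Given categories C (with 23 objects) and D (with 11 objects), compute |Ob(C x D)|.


The product category C x D has objects that are pairs (c, d).
Number of pairs = |Ob(C)| * |Ob(D)| = 23 * 11 = 253

253


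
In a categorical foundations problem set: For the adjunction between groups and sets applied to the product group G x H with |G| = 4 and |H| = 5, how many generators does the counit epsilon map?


The counit epsilon_K: F(U(K)) -> K of the Free-Forgetful adjunction
maps |K| generators of F(U(K)) into K. For K = G x H (the product group),
|G x H| = |G| * |H|.
Total generators mapped = 4 * 5 = 20.

20


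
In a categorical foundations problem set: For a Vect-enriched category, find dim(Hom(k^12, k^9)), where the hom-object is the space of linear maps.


In Vect-enriched categories, Hom(k^n, k^m) is the space of m x n matrices.
dim(Hom(k^12, k^9)) = 9 * 12 = 108

108


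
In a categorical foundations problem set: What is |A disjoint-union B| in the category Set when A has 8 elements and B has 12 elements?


In Set, the coproduct A + B is the disjoint union.
|A + B| = |A| + |B| = 8 + 12 = 20

20


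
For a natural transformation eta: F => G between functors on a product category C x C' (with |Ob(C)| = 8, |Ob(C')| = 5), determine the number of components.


A natural transformation eta: F => G assigns one component morphism per
object of the domain category.
The domain is the product category C x C', so
|Ob(C x C')| = |Ob(C)| * |Ob(C')| = 8 * 5 = 40.
Therefore eta has 40 component morphisms.

40


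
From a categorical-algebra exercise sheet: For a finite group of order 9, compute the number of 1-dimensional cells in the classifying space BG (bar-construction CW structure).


In the bar-construction CW model of BG, the n-cells are indexed by
n-tuples [g_1|...|g_n] of non-identity elements of G (degenerate
simplices with some g_i = e do not contribute cells), so there are
(|G| - 1)^n n-cells.
For dim = 1 with |G| = 9:
cells = (9 - 1)^1 = 8^1 = 8

8
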